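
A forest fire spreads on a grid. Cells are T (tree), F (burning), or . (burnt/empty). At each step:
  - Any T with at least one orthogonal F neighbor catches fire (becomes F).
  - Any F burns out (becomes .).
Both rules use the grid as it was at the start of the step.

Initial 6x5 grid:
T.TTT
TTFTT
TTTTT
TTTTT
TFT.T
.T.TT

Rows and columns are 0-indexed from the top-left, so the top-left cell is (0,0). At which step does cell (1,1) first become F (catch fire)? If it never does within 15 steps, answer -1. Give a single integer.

Step 1: cell (1,1)='F' (+8 fires, +2 burnt)
  -> target ignites at step 1
Step 2: cell (1,1)='.' (+7 fires, +8 burnt)
Step 3: cell (1,1)='.' (+5 fires, +7 burnt)
Step 4: cell (1,1)='.' (+1 fires, +5 burnt)
Step 5: cell (1,1)='.' (+1 fires, +1 burnt)
Step 6: cell (1,1)='.' (+1 fires, +1 burnt)
Step 7: cell (1,1)='.' (+1 fires, +1 burnt)
Step 8: cell (1,1)='.' (+0 fires, +1 burnt)
  fire out at step 8

1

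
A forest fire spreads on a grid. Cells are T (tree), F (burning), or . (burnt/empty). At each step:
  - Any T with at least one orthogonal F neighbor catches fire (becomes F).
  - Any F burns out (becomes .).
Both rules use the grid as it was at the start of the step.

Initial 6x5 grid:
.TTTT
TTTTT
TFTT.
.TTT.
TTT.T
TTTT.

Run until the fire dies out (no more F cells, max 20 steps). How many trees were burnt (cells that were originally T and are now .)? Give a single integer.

Step 1: +4 fires, +1 burnt (F count now 4)
Step 2: +6 fires, +4 burnt (F count now 6)
Step 3: +6 fires, +6 burnt (F count now 6)
Step 4: +4 fires, +6 burnt (F count now 4)
Step 5: +2 fires, +4 burnt (F count now 2)
Step 6: +0 fires, +2 burnt (F count now 0)
Fire out after step 6
Initially T: 23, now '.': 29
Total burnt (originally-T cells now '.'): 22

Answer: 22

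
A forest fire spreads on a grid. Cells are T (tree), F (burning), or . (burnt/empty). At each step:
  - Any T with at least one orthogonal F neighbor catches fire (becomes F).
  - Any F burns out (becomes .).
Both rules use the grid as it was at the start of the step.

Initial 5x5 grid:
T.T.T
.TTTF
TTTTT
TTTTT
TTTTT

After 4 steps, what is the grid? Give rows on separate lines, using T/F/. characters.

Step 1: 3 trees catch fire, 1 burn out
  T.T.F
  .TTF.
  TTTTF
  TTTTT
  TTTTT
Step 2: 3 trees catch fire, 3 burn out
  T.T..
  .TF..
  TTTF.
  TTTTF
  TTTTT
Step 3: 5 trees catch fire, 3 burn out
  T.F..
  .F...
  TTF..
  TTTF.
  TTTTF
Step 4: 3 trees catch fire, 5 burn out
  T....
  .....
  TF...
  TTF..
  TTTF.

T....
.....
TF...
TTF..
TTTF.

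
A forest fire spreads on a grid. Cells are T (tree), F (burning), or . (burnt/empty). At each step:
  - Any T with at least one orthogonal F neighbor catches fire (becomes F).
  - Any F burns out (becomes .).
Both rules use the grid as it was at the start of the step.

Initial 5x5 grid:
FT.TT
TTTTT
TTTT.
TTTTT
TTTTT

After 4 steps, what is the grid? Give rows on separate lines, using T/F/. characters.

Step 1: 2 trees catch fire, 1 burn out
  .F.TT
  FTTTT
  TTTT.
  TTTTT
  TTTTT
Step 2: 2 trees catch fire, 2 burn out
  ...TT
  .FTTT
  FTTT.
  TTTTT
  TTTTT
Step 3: 3 trees catch fire, 2 burn out
  ...TT
  ..FTT
  .FTT.
  FTTTT
  TTTTT
Step 4: 4 trees catch fire, 3 burn out
  ...TT
  ...FT
  ..FT.
  .FTTT
  FTTTT

...TT
...FT
..FT.
.FTTT
FTTTT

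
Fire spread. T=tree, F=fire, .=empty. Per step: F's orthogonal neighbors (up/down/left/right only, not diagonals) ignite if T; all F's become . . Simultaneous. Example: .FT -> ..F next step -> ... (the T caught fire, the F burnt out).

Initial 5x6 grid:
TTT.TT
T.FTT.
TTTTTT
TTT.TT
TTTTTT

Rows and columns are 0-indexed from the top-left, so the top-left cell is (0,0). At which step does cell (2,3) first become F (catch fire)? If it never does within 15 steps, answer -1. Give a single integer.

Step 1: cell (2,3)='T' (+3 fires, +1 burnt)
Step 2: cell (2,3)='F' (+5 fires, +3 burnt)
  -> target ignites at step 2
Step 3: cell (2,3)='.' (+6 fires, +5 burnt)
Step 4: cell (2,3)='.' (+7 fires, +6 burnt)
Step 5: cell (2,3)='.' (+3 fires, +7 burnt)
Step 6: cell (2,3)='.' (+1 fires, +3 burnt)
Step 7: cell (2,3)='.' (+0 fires, +1 burnt)
  fire out at step 7

2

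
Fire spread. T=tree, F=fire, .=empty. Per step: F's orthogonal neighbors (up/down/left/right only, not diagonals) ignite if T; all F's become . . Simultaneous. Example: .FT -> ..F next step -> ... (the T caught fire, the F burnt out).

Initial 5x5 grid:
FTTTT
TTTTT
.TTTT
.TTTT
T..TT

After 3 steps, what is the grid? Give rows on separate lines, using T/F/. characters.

Step 1: 2 trees catch fire, 1 burn out
  .FTTT
  FTTTT
  .TTTT
  .TTTT
  T..TT
Step 2: 2 trees catch fire, 2 burn out
  ..FTT
  .FTTT
  .TTTT
  .TTTT
  T..TT
Step 3: 3 trees catch fire, 2 burn out
  ...FT
  ..FTT
  .FTTT
  .TTTT
  T..TT

...FT
..FTT
.FTTT
.TTTT
T..TT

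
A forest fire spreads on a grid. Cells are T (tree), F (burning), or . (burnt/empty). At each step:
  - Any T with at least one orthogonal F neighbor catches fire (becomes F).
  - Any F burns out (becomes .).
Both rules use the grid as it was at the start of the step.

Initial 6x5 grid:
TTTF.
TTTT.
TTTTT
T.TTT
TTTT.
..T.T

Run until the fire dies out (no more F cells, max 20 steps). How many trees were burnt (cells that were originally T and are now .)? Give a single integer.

Step 1: +2 fires, +1 burnt (F count now 2)
Step 2: +3 fires, +2 burnt (F count now 3)
Step 3: +5 fires, +3 burnt (F count now 5)
Step 4: +5 fires, +5 burnt (F count now 5)
Step 5: +2 fires, +5 burnt (F count now 2)
Step 6: +3 fires, +2 burnt (F count now 3)
Step 7: +1 fires, +3 burnt (F count now 1)
Step 8: +0 fires, +1 burnt (F count now 0)
Fire out after step 8
Initially T: 22, now '.': 29
Total burnt (originally-T cells now '.'): 21

Answer: 21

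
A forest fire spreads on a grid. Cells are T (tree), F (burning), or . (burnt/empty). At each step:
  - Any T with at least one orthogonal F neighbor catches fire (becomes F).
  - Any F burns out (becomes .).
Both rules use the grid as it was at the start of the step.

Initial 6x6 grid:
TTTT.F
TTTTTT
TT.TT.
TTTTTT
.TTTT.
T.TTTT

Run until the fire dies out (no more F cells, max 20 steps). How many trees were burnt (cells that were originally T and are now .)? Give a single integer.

Answer: 28

Derivation:
Step 1: +1 fires, +1 burnt (F count now 1)
Step 2: +1 fires, +1 burnt (F count now 1)
Step 3: +2 fires, +1 burnt (F count now 2)
Step 4: +4 fires, +2 burnt (F count now 4)
Step 5: +5 fires, +4 burnt (F count now 5)
Step 6: +6 fires, +5 burnt (F count now 6)
Step 7: +6 fires, +6 burnt (F count now 6)
Step 8: +3 fires, +6 burnt (F count now 3)
Step 9: +0 fires, +3 burnt (F count now 0)
Fire out after step 9
Initially T: 29, now '.': 35
Total burnt (originally-T cells now '.'): 28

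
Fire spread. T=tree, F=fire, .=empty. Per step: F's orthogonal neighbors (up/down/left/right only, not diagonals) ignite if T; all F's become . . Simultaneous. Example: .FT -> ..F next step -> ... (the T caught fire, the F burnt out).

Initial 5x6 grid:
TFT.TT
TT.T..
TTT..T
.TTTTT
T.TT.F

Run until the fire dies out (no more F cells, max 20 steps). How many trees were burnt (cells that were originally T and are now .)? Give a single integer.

Step 1: +4 fires, +2 burnt (F count now 4)
Step 2: +4 fires, +4 burnt (F count now 4)
Step 3: +4 fires, +4 burnt (F count now 4)
Step 4: +2 fires, +4 burnt (F count now 2)
Step 5: +1 fires, +2 burnt (F count now 1)
Step 6: +0 fires, +1 burnt (F count now 0)
Fire out after step 6
Initially T: 19, now '.': 26
Total burnt (originally-T cells now '.'): 15

Answer: 15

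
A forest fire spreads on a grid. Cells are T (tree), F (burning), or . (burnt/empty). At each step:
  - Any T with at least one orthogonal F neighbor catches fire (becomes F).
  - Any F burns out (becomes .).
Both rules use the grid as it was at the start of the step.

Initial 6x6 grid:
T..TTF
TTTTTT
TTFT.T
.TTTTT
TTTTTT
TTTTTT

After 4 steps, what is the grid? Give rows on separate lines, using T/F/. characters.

Step 1: 6 trees catch fire, 2 burn out
  T..TF.
  TTFTTF
  TF.F.T
  .TFTTT
  TTTTTT
  TTTTTT
Step 2: 9 trees catch fire, 6 burn out
  T..F..
  TF.FF.
  F....F
  .F.FTT
  TTFTTT
  TTTTTT
Step 3: 6 trees catch fire, 9 burn out
  T.....
  F.....
  ......
  ....FF
  TF.FTT
  TTFTTT
Step 4: 6 trees catch fire, 6 burn out
  F.....
  ......
  ......
  ......
  F...FF
  TF.FTT

F.....
......
......
......
F...FF
TF.FTT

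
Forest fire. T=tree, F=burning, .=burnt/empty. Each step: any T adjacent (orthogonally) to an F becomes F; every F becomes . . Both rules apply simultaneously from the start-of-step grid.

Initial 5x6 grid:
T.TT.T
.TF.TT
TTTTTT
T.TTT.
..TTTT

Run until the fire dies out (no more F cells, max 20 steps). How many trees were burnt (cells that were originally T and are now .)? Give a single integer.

Answer: 20

Derivation:
Step 1: +3 fires, +1 burnt (F count now 3)
Step 2: +4 fires, +3 burnt (F count now 4)
Step 3: +4 fires, +4 burnt (F count now 4)
Step 4: +5 fires, +4 burnt (F count now 5)
Step 5: +2 fires, +5 burnt (F count now 2)
Step 6: +2 fires, +2 burnt (F count now 2)
Step 7: +0 fires, +2 burnt (F count now 0)
Fire out after step 7
Initially T: 21, now '.': 29
Total burnt (originally-T cells now '.'): 20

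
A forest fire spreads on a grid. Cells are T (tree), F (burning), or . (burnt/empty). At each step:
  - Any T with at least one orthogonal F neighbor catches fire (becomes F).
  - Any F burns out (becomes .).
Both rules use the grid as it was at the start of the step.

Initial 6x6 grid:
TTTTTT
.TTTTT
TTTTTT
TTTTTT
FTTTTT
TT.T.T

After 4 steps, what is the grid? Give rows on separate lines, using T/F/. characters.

Step 1: 3 trees catch fire, 1 burn out
  TTTTTT
  .TTTTT
  TTTTTT
  FTTTTT
  .FTTTT
  FT.T.T
Step 2: 4 trees catch fire, 3 burn out
  TTTTTT
  .TTTTT
  FTTTTT
  .FTTTT
  ..FTTT
  .F.T.T
Step 3: 3 trees catch fire, 4 burn out
  TTTTTT
  .TTTTT
  .FTTTT
  ..FTTT
  ...FTT
  ...T.T
Step 4: 5 trees catch fire, 3 burn out
  TTTTTT
  .FTTTT
  ..FTTT
  ...FTT
  ....FT
  ...F.T

TTTTTT
.FTTTT
..FTTT
...FTT
....FT
...F.T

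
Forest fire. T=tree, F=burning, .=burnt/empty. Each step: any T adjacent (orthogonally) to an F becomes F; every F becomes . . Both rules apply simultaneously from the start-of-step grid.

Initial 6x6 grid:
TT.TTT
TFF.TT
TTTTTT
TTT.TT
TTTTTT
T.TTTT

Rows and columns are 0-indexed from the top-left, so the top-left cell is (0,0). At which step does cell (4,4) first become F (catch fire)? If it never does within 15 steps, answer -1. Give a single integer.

Step 1: cell (4,4)='T' (+4 fires, +2 burnt)
Step 2: cell (4,4)='T' (+5 fires, +4 burnt)
Step 3: cell (4,4)='T' (+4 fires, +5 burnt)
Step 4: cell (4,4)='T' (+6 fires, +4 burnt)
Step 5: cell (4,4)='F' (+6 fires, +6 burnt)
  -> target ignites at step 5
Step 6: cell (4,4)='.' (+4 fires, +6 burnt)
Step 7: cell (4,4)='.' (+1 fires, +4 burnt)
Step 8: cell (4,4)='.' (+0 fires, +1 burnt)
  fire out at step 8

5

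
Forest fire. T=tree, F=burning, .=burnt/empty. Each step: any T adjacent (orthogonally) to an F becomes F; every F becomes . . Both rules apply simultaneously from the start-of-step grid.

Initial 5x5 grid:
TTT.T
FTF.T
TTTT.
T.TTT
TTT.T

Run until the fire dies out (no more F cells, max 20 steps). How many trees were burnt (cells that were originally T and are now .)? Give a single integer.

Answer: 16

Derivation:
Step 1: +5 fires, +2 burnt (F count now 5)
Step 2: +5 fires, +5 burnt (F count now 5)
Step 3: +3 fires, +5 burnt (F count now 3)
Step 4: +2 fires, +3 burnt (F count now 2)
Step 5: +1 fires, +2 burnt (F count now 1)
Step 6: +0 fires, +1 burnt (F count now 0)
Fire out after step 6
Initially T: 18, now '.': 23
Total burnt (originally-T cells now '.'): 16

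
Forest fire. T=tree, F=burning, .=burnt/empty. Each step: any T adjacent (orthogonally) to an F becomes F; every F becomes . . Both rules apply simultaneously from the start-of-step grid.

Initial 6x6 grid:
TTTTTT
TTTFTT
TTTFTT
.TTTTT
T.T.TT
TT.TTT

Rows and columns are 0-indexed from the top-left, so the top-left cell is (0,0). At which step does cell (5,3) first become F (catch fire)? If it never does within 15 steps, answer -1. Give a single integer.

Step 1: cell (5,3)='T' (+6 fires, +2 burnt)
Step 2: cell (5,3)='T' (+8 fires, +6 burnt)
Step 3: cell (5,3)='T' (+8 fires, +8 burnt)
Step 4: cell (5,3)='T' (+3 fires, +8 burnt)
Step 5: cell (5,3)='F' (+2 fires, +3 burnt)
  -> target ignites at step 5
Step 6: cell (5,3)='.' (+0 fires, +2 burnt)
  fire out at step 6

5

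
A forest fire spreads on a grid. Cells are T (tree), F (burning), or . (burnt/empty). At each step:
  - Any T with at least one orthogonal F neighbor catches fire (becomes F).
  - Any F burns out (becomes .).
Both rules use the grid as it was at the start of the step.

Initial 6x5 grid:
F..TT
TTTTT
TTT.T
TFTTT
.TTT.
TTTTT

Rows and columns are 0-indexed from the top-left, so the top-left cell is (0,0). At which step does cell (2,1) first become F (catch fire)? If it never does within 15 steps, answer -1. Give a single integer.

Step 1: cell (2,1)='F' (+5 fires, +2 burnt)
  -> target ignites at step 1
Step 2: cell (2,1)='.' (+6 fires, +5 burnt)
Step 3: cell (2,1)='.' (+5 fires, +6 burnt)
Step 4: cell (2,1)='.' (+3 fires, +5 burnt)
Step 5: cell (2,1)='.' (+3 fires, +3 burnt)
Step 6: cell (2,1)='.' (+1 fires, +3 burnt)
Step 7: cell (2,1)='.' (+0 fires, +1 burnt)
  fire out at step 7

1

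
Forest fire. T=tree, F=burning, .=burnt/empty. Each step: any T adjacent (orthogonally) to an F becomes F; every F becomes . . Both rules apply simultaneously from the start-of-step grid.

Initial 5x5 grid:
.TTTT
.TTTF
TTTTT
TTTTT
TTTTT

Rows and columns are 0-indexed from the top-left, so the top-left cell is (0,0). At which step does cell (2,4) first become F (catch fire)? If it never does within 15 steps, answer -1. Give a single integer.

Step 1: cell (2,4)='F' (+3 fires, +1 burnt)
  -> target ignites at step 1
Step 2: cell (2,4)='.' (+4 fires, +3 burnt)
Step 3: cell (2,4)='.' (+5 fires, +4 burnt)
Step 4: cell (2,4)='.' (+4 fires, +5 burnt)
Step 5: cell (2,4)='.' (+3 fires, +4 burnt)
Step 6: cell (2,4)='.' (+2 fires, +3 burnt)
Step 7: cell (2,4)='.' (+1 fires, +2 burnt)
Step 8: cell (2,4)='.' (+0 fires, +1 burnt)
  fire out at step 8

1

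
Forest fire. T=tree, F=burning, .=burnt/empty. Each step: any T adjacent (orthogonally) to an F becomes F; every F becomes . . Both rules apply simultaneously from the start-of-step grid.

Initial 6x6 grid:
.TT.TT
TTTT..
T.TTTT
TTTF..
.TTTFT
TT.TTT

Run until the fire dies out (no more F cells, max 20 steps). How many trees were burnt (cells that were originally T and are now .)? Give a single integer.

Step 1: +5 fires, +2 burnt (F count now 5)
Step 2: +7 fires, +5 burnt (F count now 7)
Step 3: +4 fires, +7 burnt (F count now 4)
Step 4: +4 fires, +4 burnt (F count now 4)
Step 5: +3 fires, +4 burnt (F count now 3)
Step 6: +0 fires, +3 burnt (F count now 0)
Fire out after step 6
Initially T: 25, now '.': 34
Total burnt (originally-T cells now '.'): 23

Answer: 23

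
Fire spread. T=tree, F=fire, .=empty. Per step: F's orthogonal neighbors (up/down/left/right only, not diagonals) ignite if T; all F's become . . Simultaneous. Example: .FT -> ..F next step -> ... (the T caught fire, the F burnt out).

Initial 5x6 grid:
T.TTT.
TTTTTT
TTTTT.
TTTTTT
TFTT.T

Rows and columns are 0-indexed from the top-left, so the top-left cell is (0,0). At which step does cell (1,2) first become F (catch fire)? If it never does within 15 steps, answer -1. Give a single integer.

Step 1: cell (1,2)='T' (+3 fires, +1 burnt)
Step 2: cell (1,2)='T' (+4 fires, +3 burnt)
Step 3: cell (1,2)='T' (+4 fires, +4 burnt)
Step 4: cell (1,2)='F' (+4 fires, +4 burnt)
  -> target ignites at step 4
Step 5: cell (1,2)='.' (+5 fires, +4 burnt)
Step 6: cell (1,2)='.' (+3 fires, +5 burnt)
Step 7: cell (1,2)='.' (+2 fires, +3 burnt)
Step 8: cell (1,2)='.' (+0 fires, +2 burnt)
  fire out at step 8

4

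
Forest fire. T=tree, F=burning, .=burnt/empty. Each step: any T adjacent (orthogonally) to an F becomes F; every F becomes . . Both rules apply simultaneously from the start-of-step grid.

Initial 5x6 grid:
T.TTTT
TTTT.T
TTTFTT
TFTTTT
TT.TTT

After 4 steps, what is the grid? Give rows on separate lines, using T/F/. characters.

Step 1: 8 trees catch fire, 2 burn out
  T.TTTT
  TTTF.T
  TFF.FT
  F.FFTT
  TF.TTT
Step 2: 8 trees catch fire, 8 burn out
  T.TFTT
  TFF..T
  F....F
  ....FT
  F..FTT
Step 3: 6 trees catch fire, 8 burn out
  T.F.FT
  F....F
  ......
  .....F
  ....FT
Step 4: 3 trees catch fire, 6 burn out
  F....F
  ......
  ......
  ......
  .....F

F....F
......
......
......
.....F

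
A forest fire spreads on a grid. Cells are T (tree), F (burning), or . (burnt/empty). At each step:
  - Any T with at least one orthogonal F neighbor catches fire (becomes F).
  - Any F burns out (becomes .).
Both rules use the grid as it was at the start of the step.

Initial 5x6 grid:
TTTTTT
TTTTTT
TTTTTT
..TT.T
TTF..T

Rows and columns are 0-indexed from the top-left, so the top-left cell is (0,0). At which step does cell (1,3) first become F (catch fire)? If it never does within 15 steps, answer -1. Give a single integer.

Step 1: cell (1,3)='T' (+2 fires, +1 burnt)
Step 2: cell (1,3)='T' (+3 fires, +2 burnt)
Step 3: cell (1,3)='T' (+3 fires, +3 burnt)
Step 4: cell (1,3)='F' (+5 fires, +3 burnt)
  -> target ignites at step 4
Step 5: cell (1,3)='.' (+5 fires, +5 burnt)
Step 6: cell (1,3)='.' (+4 fires, +5 burnt)
Step 7: cell (1,3)='.' (+2 fires, +4 burnt)
Step 8: cell (1,3)='.' (+0 fires, +2 burnt)
  fire out at step 8

4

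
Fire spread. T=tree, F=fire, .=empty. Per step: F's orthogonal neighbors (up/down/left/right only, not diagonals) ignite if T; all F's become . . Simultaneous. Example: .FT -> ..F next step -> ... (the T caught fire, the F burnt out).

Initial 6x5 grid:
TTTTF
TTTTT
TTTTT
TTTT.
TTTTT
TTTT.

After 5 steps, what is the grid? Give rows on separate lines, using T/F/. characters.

Step 1: 2 trees catch fire, 1 burn out
  TTTF.
  TTTTF
  TTTTT
  TTTT.
  TTTTT
  TTTT.
Step 2: 3 trees catch fire, 2 burn out
  TTF..
  TTTF.
  TTTTF
  TTTT.
  TTTTT
  TTTT.
Step 3: 3 trees catch fire, 3 burn out
  TF...
  TTF..
  TTTF.
  TTTT.
  TTTTT
  TTTT.
Step 4: 4 trees catch fire, 3 burn out
  F....
  TF...
  TTF..
  TTTF.
  TTTTT
  TTTT.
Step 5: 4 trees catch fire, 4 burn out
  .....
  F....
  TF...
  TTF..
  TTTFT
  TTTT.

.....
F....
TF...
TTF..
TTTFT
TTTT.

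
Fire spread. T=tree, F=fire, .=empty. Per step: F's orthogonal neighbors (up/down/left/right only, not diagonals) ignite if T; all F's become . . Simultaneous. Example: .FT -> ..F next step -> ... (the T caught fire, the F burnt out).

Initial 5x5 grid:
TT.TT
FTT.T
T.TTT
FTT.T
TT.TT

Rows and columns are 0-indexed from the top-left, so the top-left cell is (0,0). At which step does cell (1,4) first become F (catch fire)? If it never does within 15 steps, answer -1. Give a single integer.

Step 1: cell (1,4)='T' (+5 fires, +2 burnt)
Step 2: cell (1,4)='T' (+4 fires, +5 burnt)
Step 3: cell (1,4)='T' (+1 fires, +4 burnt)
Step 4: cell (1,4)='T' (+1 fires, +1 burnt)
Step 5: cell (1,4)='T' (+1 fires, +1 burnt)
Step 6: cell (1,4)='F' (+2 fires, +1 burnt)
  -> target ignites at step 6
Step 7: cell (1,4)='.' (+2 fires, +2 burnt)
Step 8: cell (1,4)='.' (+2 fires, +2 burnt)
Step 9: cell (1,4)='.' (+0 fires, +2 burnt)
  fire out at step 9

6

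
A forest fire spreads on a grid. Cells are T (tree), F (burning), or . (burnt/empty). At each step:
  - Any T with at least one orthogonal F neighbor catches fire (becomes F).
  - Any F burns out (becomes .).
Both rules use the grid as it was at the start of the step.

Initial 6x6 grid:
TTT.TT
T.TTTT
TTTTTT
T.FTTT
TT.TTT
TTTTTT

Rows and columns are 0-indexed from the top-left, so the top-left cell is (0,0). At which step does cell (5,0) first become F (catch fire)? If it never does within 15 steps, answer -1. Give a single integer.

Step 1: cell (5,0)='T' (+2 fires, +1 burnt)
Step 2: cell (5,0)='T' (+5 fires, +2 burnt)
Step 3: cell (5,0)='T' (+7 fires, +5 burnt)
Step 4: cell (5,0)='T' (+8 fires, +7 burnt)
Step 5: cell (5,0)='T' (+6 fires, +8 burnt)
Step 6: cell (5,0)='F' (+3 fires, +6 burnt)
  -> target ignites at step 6
Step 7: cell (5,0)='.' (+0 fires, +3 burnt)
  fire out at step 7

6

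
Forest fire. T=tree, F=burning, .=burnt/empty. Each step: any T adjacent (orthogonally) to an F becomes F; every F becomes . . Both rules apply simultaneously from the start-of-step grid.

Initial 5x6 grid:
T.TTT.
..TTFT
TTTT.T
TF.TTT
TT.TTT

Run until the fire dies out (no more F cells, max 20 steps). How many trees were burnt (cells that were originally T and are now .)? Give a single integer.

Answer: 20

Derivation:
Step 1: +6 fires, +2 burnt (F count now 6)
Step 2: +7 fires, +6 burnt (F count now 7)
Step 3: +3 fires, +7 burnt (F count now 3)
Step 4: +3 fires, +3 burnt (F count now 3)
Step 5: +1 fires, +3 burnt (F count now 1)
Step 6: +0 fires, +1 burnt (F count now 0)
Fire out after step 6
Initially T: 21, now '.': 29
Total burnt (originally-T cells now '.'): 20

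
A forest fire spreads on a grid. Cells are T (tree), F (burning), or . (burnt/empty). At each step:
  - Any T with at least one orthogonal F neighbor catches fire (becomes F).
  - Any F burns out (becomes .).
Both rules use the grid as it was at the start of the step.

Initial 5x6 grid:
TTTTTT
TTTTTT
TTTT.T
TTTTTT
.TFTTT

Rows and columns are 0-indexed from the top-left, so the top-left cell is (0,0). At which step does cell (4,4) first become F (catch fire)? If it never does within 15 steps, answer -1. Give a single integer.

Step 1: cell (4,4)='T' (+3 fires, +1 burnt)
Step 2: cell (4,4)='F' (+4 fires, +3 burnt)
  -> target ignites at step 2
Step 3: cell (4,4)='.' (+6 fires, +4 burnt)
Step 4: cell (4,4)='.' (+5 fires, +6 burnt)
Step 5: cell (4,4)='.' (+5 fires, +5 burnt)
Step 6: cell (4,4)='.' (+3 fires, +5 burnt)
Step 7: cell (4,4)='.' (+1 fires, +3 burnt)
Step 8: cell (4,4)='.' (+0 fires, +1 burnt)
  fire out at step 8

2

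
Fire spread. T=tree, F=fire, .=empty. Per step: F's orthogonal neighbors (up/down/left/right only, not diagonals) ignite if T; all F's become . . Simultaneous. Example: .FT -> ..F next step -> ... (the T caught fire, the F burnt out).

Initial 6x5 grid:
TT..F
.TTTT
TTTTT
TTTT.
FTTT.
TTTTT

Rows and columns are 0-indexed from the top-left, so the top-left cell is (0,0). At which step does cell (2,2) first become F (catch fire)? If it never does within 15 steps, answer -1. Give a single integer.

Step 1: cell (2,2)='T' (+4 fires, +2 burnt)
Step 2: cell (2,2)='T' (+6 fires, +4 burnt)
Step 3: cell (2,2)='T' (+6 fires, +6 burnt)
Step 4: cell (2,2)='F' (+4 fires, +6 burnt)
  -> target ignites at step 4
Step 5: cell (2,2)='.' (+2 fires, +4 burnt)
Step 6: cell (2,2)='.' (+1 fires, +2 burnt)
Step 7: cell (2,2)='.' (+0 fires, +1 burnt)
  fire out at step 7

4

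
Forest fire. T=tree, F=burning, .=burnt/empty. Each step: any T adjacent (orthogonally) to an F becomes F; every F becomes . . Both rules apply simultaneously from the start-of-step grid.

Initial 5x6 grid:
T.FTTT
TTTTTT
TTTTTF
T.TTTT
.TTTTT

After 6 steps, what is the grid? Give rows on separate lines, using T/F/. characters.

Step 1: 5 trees catch fire, 2 burn out
  T..FTT
  TTFTTF
  TTTTF.
  T.TTTF
  .TTTTT
Step 2: 9 trees catch fire, 5 burn out
  T...FF
  TF.FF.
  TTFF..
  T.TTF.
  .TTTTF
Step 3: 5 trees catch fire, 9 burn out
  T.....
  F.....
  TF....
  T.FF..
  .TTTF.
Step 4: 4 trees catch fire, 5 burn out
  F.....
  ......
  F.....
  T.....
  .TFF..
Step 5: 2 trees catch fire, 4 burn out
  ......
  ......
  ......
  F.....
  .F....
Step 6: 0 trees catch fire, 2 burn out
  ......
  ......
  ......
  ......
  ......

......
......
......
......
......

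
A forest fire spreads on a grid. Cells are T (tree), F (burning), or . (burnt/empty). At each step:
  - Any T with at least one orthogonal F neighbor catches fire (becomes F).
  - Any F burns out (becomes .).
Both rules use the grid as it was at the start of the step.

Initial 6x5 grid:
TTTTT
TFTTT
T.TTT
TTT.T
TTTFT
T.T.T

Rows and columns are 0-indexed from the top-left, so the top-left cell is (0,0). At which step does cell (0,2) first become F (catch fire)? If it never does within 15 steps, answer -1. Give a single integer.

Step 1: cell (0,2)='T' (+5 fires, +2 burnt)
Step 2: cell (0,2)='F' (+10 fires, +5 burnt)
  -> target ignites at step 2
Step 3: cell (0,2)='.' (+7 fires, +10 burnt)
Step 4: cell (0,2)='.' (+2 fires, +7 burnt)
Step 5: cell (0,2)='.' (+0 fires, +2 burnt)
  fire out at step 5

2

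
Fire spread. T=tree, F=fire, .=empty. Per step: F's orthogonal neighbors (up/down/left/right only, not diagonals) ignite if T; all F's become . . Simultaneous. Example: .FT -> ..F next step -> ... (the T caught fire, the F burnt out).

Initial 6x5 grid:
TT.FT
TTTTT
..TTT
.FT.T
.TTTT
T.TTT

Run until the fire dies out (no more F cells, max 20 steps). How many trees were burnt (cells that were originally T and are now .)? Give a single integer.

Answer: 20

Derivation:
Step 1: +4 fires, +2 burnt (F count now 4)
Step 2: +5 fires, +4 burnt (F count now 5)
Step 3: +4 fires, +5 burnt (F count now 4)
Step 4: +5 fires, +4 burnt (F count now 5)
Step 5: +2 fires, +5 burnt (F count now 2)
Step 6: +0 fires, +2 burnt (F count now 0)
Fire out after step 6
Initially T: 21, now '.': 29
Total burnt (originally-T cells now '.'): 20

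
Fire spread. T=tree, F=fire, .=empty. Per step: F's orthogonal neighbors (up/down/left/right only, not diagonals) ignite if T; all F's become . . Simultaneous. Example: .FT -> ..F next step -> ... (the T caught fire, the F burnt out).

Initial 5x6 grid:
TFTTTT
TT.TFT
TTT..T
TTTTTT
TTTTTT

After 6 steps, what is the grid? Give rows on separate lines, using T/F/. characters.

Step 1: 6 trees catch fire, 2 burn out
  F.FTFT
  TF.F.F
  TTT..T
  TTTTTT
  TTTTTT
Step 2: 5 trees catch fire, 6 burn out
  ...F.F
  F.....
  TFT..F
  TTTTTT
  TTTTTT
Step 3: 4 trees catch fire, 5 burn out
  ......
  ......
  F.F...
  TFTTTF
  TTTTTT
Step 4: 5 trees catch fire, 4 burn out
  ......
  ......
  ......
  F.FTF.
  TFTTTF
Step 5: 4 trees catch fire, 5 burn out
  ......
  ......
  ......
  ...F..
  F.FTF.
Step 6: 1 trees catch fire, 4 burn out
  ......
  ......
  ......
  ......
  ...F..

......
......
......
......
...F..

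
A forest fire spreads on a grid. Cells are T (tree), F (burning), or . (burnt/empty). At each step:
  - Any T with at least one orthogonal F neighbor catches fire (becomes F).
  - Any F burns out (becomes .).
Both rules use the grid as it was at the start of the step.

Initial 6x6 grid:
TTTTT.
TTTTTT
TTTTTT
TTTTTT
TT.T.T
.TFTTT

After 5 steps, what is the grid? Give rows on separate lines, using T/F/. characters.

Step 1: 2 trees catch fire, 1 burn out
  TTTTT.
  TTTTTT
  TTTTTT
  TTTTTT
  TT.T.T
  .F.FTT
Step 2: 3 trees catch fire, 2 burn out
  TTTTT.
  TTTTTT
  TTTTTT
  TTTTTT
  TF.F.T
  ....FT
Step 3: 4 trees catch fire, 3 burn out
  TTTTT.
  TTTTTT
  TTTTTT
  TFTFTT
  F....T
  .....F
Step 4: 6 trees catch fire, 4 burn out
  TTTTT.
  TTTTTT
  TFTFTT
  F.F.FT
  .....F
  ......
Step 5: 6 trees catch fire, 6 burn out
  TTTTT.
  TFTFTT
  F.F.FT
  .....F
  ......
  ......

TTTTT.
TFTFTT
F.F.FT
.....F
......
......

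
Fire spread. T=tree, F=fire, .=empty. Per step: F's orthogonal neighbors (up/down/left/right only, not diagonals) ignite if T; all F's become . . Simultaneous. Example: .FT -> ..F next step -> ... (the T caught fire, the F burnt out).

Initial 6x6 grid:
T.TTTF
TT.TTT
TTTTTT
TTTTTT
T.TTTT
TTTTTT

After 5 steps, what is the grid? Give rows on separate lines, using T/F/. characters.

Step 1: 2 trees catch fire, 1 burn out
  T.TTF.
  TT.TTF
  TTTTTT
  TTTTTT
  T.TTTT
  TTTTTT
Step 2: 3 trees catch fire, 2 burn out
  T.TF..
  TT.TF.
  TTTTTF
  TTTTTT
  T.TTTT
  TTTTTT
Step 3: 4 trees catch fire, 3 burn out
  T.F...
  TT.F..
  TTTTF.
  TTTTTF
  T.TTTT
  TTTTTT
Step 4: 3 trees catch fire, 4 burn out
  T.....
  TT....
  TTTF..
  TTTTF.
  T.TTTF
  TTTTTT
Step 5: 4 trees catch fire, 3 burn out
  T.....
  TT....
  TTF...
  TTTF..
  T.TTF.
  TTTTTF

T.....
TT....
TTF...
TTTF..
T.TTF.
TTTTTF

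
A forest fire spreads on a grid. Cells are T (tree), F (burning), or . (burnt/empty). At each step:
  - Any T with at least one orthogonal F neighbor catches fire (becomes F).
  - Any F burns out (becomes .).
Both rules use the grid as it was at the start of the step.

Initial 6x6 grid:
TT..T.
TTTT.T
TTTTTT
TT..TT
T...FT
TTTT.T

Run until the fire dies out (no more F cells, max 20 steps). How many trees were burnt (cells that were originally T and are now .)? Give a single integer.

Step 1: +2 fires, +1 burnt (F count now 2)
Step 2: +3 fires, +2 burnt (F count now 3)
Step 3: +2 fires, +3 burnt (F count now 2)
Step 4: +3 fires, +2 burnt (F count now 3)
Step 5: +2 fires, +3 burnt (F count now 2)
Step 6: +3 fires, +2 burnt (F count now 3)
Step 7: +3 fires, +3 burnt (F count now 3)
Step 8: +2 fires, +3 burnt (F count now 2)
Step 9: +1 fires, +2 burnt (F count now 1)
Step 10: +1 fires, +1 burnt (F count now 1)
Step 11: +1 fires, +1 burnt (F count now 1)
Step 12: +1 fires, +1 burnt (F count now 1)
Step 13: +0 fires, +1 burnt (F count now 0)
Fire out after step 13
Initially T: 25, now '.': 35
Total burnt (originally-T cells now '.'): 24

Answer: 24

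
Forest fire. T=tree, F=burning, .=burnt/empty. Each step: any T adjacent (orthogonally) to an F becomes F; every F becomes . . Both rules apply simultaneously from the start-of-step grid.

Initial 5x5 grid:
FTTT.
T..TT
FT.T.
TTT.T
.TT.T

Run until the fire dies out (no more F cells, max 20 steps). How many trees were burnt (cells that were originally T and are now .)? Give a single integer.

Step 1: +4 fires, +2 burnt (F count now 4)
Step 2: +2 fires, +4 burnt (F count now 2)
Step 3: +3 fires, +2 burnt (F count now 3)
Step 4: +2 fires, +3 burnt (F count now 2)
Step 5: +2 fires, +2 burnt (F count now 2)
Step 6: +0 fires, +2 burnt (F count now 0)
Fire out after step 6
Initially T: 15, now '.': 23
Total burnt (originally-T cells now '.'): 13

Answer: 13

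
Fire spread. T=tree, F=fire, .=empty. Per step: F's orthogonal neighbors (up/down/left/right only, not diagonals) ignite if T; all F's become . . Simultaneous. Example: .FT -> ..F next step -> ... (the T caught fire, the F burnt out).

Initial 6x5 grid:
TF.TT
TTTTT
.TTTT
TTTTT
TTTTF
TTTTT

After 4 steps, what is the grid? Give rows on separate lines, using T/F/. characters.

Step 1: 5 trees catch fire, 2 burn out
  F..TT
  TFTTT
  .TTTT
  TTTTF
  TTTF.
  TTTTF
Step 2: 7 trees catch fire, 5 burn out
  ...TT
  F.FTT
  .FTTF
  TTTF.
  TTF..
  TTTF.
Step 3: 8 trees catch fire, 7 burn out
  ...TT
  ...FF
  ..FF.
  TFF..
  TF...
  TTF..
Step 4: 5 trees catch fire, 8 burn out
  ...FF
  .....
  .....
  F....
  F....
  TF...

...FF
.....
.....
F....
F....
TF...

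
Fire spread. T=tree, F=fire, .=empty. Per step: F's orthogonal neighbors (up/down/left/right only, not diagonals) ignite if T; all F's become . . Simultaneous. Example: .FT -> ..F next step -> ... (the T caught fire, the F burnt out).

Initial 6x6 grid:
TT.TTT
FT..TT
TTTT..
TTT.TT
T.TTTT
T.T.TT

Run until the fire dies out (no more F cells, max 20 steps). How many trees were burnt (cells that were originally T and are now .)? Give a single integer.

Answer: 21

Derivation:
Step 1: +3 fires, +1 burnt (F count now 3)
Step 2: +3 fires, +3 burnt (F count now 3)
Step 3: +3 fires, +3 burnt (F count now 3)
Step 4: +3 fires, +3 burnt (F count now 3)
Step 5: +1 fires, +3 burnt (F count now 1)
Step 6: +2 fires, +1 burnt (F count now 2)
Step 7: +1 fires, +2 burnt (F count now 1)
Step 8: +3 fires, +1 burnt (F count now 3)
Step 9: +2 fires, +3 burnt (F count now 2)
Step 10: +0 fires, +2 burnt (F count now 0)
Fire out after step 10
Initially T: 26, now '.': 31
Total burnt (originally-T cells now '.'): 21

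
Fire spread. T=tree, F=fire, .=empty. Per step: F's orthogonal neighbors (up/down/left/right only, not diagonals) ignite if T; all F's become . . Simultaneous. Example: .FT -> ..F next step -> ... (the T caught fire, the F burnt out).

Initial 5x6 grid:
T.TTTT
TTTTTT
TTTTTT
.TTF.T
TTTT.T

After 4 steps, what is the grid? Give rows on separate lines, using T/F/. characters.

Step 1: 3 trees catch fire, 1 burn out
  T.TTTT
  TTTTTT
  TTTFTT
  .TF..T
  TTTF.T
Step 2: 5 trees catch fire, 3 burn out
  T.TTTT
  TTTFTT
  TTF.FT
  .F...T
  TTF..T
Step 3: 6 trees catch fire, 5 burn out
  T.TFTT
  TTF.FT
  TF...F
  .....T
  TF...T
Step 4: 7 trees catch fire, 6 burn out
  T.F.FT
  TF...F
  F.....
  .....F
  F....T

T.F.FT
TF...F
F.....
.....F
F....T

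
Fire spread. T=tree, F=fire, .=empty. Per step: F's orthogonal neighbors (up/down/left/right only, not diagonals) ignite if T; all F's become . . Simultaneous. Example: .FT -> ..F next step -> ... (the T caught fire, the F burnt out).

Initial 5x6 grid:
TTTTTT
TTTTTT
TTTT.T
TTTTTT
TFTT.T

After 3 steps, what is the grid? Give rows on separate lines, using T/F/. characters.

Step 1: 3 trees catch fire, 1 burn out
  TTTTTT
  TTTTTT
  TTTT.T
  TFTTTT
  F.FT.T
Step 2: 4 trees catch fire, 3 burn out
  TTTTTT
  TTTTTT
  TFTT.T
  F.FTTT
  ...F.T
Step 3: 4 trees catch fire, 4 burn out
  TTTTTT
  TFTTTT
  F.FT.T
  ...FTT
  .....T

TTTTTT
TFTTTT
F.FT.T
...FTT
.....T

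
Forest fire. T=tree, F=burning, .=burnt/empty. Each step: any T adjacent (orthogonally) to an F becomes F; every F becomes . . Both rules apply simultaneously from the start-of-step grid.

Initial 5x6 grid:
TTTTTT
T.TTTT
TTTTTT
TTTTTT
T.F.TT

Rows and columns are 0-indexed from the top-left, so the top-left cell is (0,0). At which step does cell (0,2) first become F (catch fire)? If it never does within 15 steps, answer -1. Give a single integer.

Step 1: cell (0,2)='T' (+1 fires, +1 burnt)
Step 2: cell (0,2)='T' (+3 fires, +1 burnt)
Step 3: cell (0,2)='T' (+5 fires, +3 burnt)
Step 4: cell (0,2)='F' (+7 fires, +5 burnt)
  -> target ignites at step 4
Step 5: cell (0,2)='.' (+6 fires, +7 burnt)
Step 6: cell (0,2)='.' (+3 fires, +6 burnt)
Step 7: cell (0,2)='.' (+1 fires, +3 burnt)
Step 8: cell (0,2)='.' (+0 fires, +1 burnt)
  fire out at step 8

4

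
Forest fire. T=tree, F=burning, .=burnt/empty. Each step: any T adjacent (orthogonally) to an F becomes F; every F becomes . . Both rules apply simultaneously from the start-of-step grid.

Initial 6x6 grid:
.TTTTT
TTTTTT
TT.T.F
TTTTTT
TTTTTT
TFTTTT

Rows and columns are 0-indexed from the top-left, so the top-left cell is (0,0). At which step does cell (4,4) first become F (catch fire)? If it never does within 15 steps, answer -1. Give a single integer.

Step 1: cell (4,4)='T' (+5 fires, +2 burnt)
Step 2: cell (4,4)='T' (+8 fires, +5 burnt)
Step 3: cell (4,4)='F' (+10 fires, +8 burnt)
  -> target ignites at step 3
Step 4: cell (4,4)='.' (+5 fires, +10 burnt)
Step 5: cell (4,4)='.' (+3 fires, +5 burnt)
Step 6: cell (4,4)='.' (+0 fires, +3 burnt)
  fire out at step 6

3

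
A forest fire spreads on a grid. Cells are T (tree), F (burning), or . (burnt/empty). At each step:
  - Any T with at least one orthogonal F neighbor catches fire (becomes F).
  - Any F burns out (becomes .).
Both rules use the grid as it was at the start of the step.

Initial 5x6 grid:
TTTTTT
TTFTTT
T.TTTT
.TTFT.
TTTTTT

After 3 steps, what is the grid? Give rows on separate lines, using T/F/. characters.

Step 1: 8 trees catch fire, 2 burn out
  TTFTTT
  TF.FTT
  T.FFTT
  .TF.F.
  TTTFTT
Step 2: 8 trees catch fire, 8 burn out
  TF.FTT
  F...FT
  T...FT
  .F....
  TTF.FT
Step 3: 7 trees catch fire, 8 burn out
  F...FT
  .....F
  F....F
  ......
  TF...F

F...FT
.....F
F....F
......
TF...F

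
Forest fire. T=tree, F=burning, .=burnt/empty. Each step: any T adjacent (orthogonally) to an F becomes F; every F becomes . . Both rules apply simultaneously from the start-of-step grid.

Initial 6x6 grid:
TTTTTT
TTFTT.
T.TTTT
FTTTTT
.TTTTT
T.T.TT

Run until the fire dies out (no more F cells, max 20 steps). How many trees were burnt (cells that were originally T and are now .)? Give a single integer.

Answer: 28

Derivation:
Step 1: +6 fires, +2 burnt (F count now 6)
Step 2: +7 fires, +6 burnt (F count now 7)
Step 3: +5 fires, +7 burnt (F count now 5)
Step 4: +5 fires, +5 burnt (F count now 5)
Step 5: +2 fires, +5 burnt (F count now 2)
Step 6: +2 fires, +2 burnt (F count now 2)
Step 7: +1 fires, +2 burnt (F count now 1)
Step 8: +0 fires, +1 burnt (F count now 0)
Fire out after step 8
Initially T: 29, now '.': 35
Total burnt (originally-T cells now '.'): 28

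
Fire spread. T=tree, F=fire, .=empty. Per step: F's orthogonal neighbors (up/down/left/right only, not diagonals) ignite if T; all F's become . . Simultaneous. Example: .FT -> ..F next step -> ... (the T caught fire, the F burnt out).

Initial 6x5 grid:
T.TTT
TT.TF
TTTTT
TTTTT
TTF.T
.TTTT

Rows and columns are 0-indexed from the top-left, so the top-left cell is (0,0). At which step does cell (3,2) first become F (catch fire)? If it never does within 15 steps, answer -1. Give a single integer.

Step 1: cell (3,2)='F' (+6 fires, +2 burnt)
  -> target ignites at step 1
Step 2: cell (3,2)='.' (+9 fires, +6 burnt)
Step 3: cell (3,2)='.' (+5 fires, +9 burnt)
Step 4: cell (3,2)='.' (+2 fires, +5 burnt)
Step 5: cell (3,2)='.' (+1 fires, +2 burnt)
Step 6: cell (3,2)='.' (+1 fires, +1 burnt)
Step 7: cell (3,2)='.' (+0 fires, +1 burnt)
  fire out at step 7

1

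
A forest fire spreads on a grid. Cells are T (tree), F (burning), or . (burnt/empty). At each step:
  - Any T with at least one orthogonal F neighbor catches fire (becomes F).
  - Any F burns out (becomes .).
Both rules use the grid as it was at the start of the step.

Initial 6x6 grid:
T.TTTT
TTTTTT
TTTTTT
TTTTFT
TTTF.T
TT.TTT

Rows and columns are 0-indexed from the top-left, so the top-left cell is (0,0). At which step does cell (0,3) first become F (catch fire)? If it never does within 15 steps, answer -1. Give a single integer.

Step 1: cell (0,3)='T' (+5 fires, +2 burnt)
Step 2: cell (0,3)='T' (+7 fires, +5 burnt)
Step 3: cell (0,3)='T' (+8 fires, +7 burnt)
Step 4: cell (0,3)='F' (+6 fires, +8 burnt)
  -> target ignites at step 4
Step 5: cell (0,3)='.' (+3 fires, +6 burnt)
Step 6: cell (0,3)='.' (+1 fires, +3 burnt)
Step 7: cell (0,3)='.' (+1 fires, +1 burnt)
Step 8: cell (0,3)='.' (+0 fires, +1 burnt)
  fire out at step 8

4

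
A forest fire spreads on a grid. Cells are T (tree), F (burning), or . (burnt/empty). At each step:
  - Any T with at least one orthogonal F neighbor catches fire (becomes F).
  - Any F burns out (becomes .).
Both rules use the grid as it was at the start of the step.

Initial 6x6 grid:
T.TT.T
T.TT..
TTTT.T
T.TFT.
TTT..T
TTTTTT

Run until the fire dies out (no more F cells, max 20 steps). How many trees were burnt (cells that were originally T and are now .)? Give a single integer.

Step 1: +3 fires, +1 burnt (F count now 3)
Step 2: +3 fires, +3 burnt (F count now 3)
Step 3: +5 fires, +3 burnt (F count now 5)
Step 4: +5 fires, +5 burnt (F count now 5)
Step 5: +4 fires, +5 burnt (F count now 4)
Step 6: +2 fires, +4 burnt (F count now 2)
Step 7: +1 fires, +2 burnt (F count now 1)
Step 8: +0 fires, +1 burnt (F count now 0)
Fire out after step 8
Initially T: 25, now '.': 34
Total burnt (originally-T cells now '.'): 23

Answer: 23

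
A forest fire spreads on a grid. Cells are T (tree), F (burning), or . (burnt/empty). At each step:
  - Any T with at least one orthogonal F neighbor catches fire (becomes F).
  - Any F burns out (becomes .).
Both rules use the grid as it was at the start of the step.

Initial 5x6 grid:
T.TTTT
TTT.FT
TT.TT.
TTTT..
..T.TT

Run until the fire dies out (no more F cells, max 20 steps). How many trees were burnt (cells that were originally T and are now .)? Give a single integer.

Answer: 18

Derivation:
Step 1: +3 fires, +1 burnt (F count now 3)
Step 2: +3 fires, +3 burnt (F count now 3)
Step 3: +2 fires, +3 burnt (F count now 2)
Step 4: +2 fires, +2 burnt (F count now 2)
Step 5: +3 fires, +2 burnt (F count now 3)
Step 6: +3 fires, +3 burnt (F count now 3)
Step 7: +2 fires, +3 burnt (F count now 2)
Step 8: +0 fires, +2 burnt (F count now 0)
Fire out after step 8
Initially T: 20, now '.': 28
Total burnt (originally-T cells now '.'): 18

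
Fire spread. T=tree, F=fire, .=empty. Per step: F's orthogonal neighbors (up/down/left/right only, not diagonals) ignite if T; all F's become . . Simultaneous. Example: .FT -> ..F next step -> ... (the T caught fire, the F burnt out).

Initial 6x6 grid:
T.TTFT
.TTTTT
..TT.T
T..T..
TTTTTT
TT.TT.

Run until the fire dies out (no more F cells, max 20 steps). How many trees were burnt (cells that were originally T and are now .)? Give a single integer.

Step 1: +3 fires, +1 burnt (F count now 3)
Step 2: +3 fires, +3 burnt (F count now 3)
Step 3: +3 fires, +3 burnt (F count now 3)
Step 4: +3 fires, +3 burnt (F count now 3)
Step 5: +1 fires, +3 burnt (F count now 1)
Step 6: +3 fires, +1 burnt (F count now 3)
Step 7: +3 fires, +3 burnt (F count now 3)
Step 8: +2 fires, +3 burnt (F count now 2)
Step 9: +2 fires, +2 burnt (F count now 2)
Step 10: +0 fires, +2 burnt (F count now 0)
Fire out after step 10
Initially T: 24, now '.': 35
Total burnt (originally-T cells now '.'): 23

Answer: 23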